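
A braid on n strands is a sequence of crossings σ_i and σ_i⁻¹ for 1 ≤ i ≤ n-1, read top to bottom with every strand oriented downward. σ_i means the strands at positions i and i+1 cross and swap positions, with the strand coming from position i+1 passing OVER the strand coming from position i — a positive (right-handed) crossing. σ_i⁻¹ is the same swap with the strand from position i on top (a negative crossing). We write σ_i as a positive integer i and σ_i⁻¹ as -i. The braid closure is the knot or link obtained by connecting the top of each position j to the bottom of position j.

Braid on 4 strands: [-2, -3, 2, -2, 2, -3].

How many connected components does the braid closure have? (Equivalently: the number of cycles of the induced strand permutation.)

Track the strand permutation on 4 strands, starting from identity.
  step 1: s2^-1 swaps positions 2,3 -> [1 3 2 4]
  step 2: s3^-1 swaps positions 3,4 -> [1 3 4 2]
  step 3: s2 swaps positions 2,3 -> [1 4 3 2]
  step 4: s2^-1 swaps positions 2,3 -> [1 3 4 2]
  step 5: s2 swaps positions 2,3 -> [1 4 3 2]
  step 6: s3^-1 swaps positions 3,4 -> [1 4 2 3]
Final permutation (position -> original strand): [1 4 2 3]
Closure components = cycle count of this permutation = 2.

Answer: 2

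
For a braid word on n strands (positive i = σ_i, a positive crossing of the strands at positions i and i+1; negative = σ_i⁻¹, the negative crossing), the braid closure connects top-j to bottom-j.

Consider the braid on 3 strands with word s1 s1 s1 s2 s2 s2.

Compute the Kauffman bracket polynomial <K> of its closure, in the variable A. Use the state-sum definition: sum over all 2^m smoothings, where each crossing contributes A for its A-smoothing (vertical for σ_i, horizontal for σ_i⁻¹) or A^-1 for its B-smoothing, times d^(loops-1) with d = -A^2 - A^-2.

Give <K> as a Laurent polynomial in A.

A^10 + 2*A^2 - 2*A^-2 + A^-6 - 2*A^-10 + A^-14

Derivation:
Braid: s1 s1 s1 s2 s2 s2 on 3 strands, 6 crossings.
Writhe w = (#positive) - (#negative) = 6 - 0 = 6.
Enumerate smoothing states for the bracket polynomial. There are 2^6 = 64 states.
For each crossing: s=0 is the vertical smoothing, s=1 horizontal. Crossing k contributes A^(sign_k * (1 - 2*s_k)); loop factor d = -A^2 - A^-2.
Tabulate the states by total A-exponent and number of loops L (A-exp: L × count):
  A^6: L=3 ×1
  A^4: L=2 ×6
  A^2: L=1 ×9, L=3 ×6
  A^0: L=2 ×18, L=4 ×2
  A^-2: L=3 ×15
  A^-4: L=4 ×6
  A^-6: L=5 ×1
Each group contributes A^e * Σ count * d^(L-1):
Powers of d = -A^2 - A^-2: d^2 = A^4 + 2 + A^-4; d^3 = -A^6 - 3*A^2 - 3*A^-2 - A^-6; d^4 = A^8 + 4*A^4 + 6 + 4*A^-4 + A^-8.
  A^6 * (d^2) = A^10 + 2*A^6 + A^2
  A^4 * (6*d) = -6*A^6 - 6*A^2
  A^2 * (9 + 6*d^2) = 6*A^6 + 21*A^2 + 6*A^-2
  A^0 * (18*d + 2*d^3) = -2*A^6 - 24*A^2 - 24*A^-2 - 2*A^-6
  A^-2 * (15*d^2) = 15*A^2 + 30*A^-2 + 15*A^-6
  A^-4 * (6*d^3) = -6*A^2 - 18*A^-2 - 18*A^-6 - 6*A^-10
  A^-6 * (d^4) = A^2 + 4*A^-2 + 6*A^-6 + 4*A^-10 + A^-14
Summing the groups: <K> = A^10 + 2*A^2 - 2*A^-2 + A^-6 - 2*A^-10 + A^-14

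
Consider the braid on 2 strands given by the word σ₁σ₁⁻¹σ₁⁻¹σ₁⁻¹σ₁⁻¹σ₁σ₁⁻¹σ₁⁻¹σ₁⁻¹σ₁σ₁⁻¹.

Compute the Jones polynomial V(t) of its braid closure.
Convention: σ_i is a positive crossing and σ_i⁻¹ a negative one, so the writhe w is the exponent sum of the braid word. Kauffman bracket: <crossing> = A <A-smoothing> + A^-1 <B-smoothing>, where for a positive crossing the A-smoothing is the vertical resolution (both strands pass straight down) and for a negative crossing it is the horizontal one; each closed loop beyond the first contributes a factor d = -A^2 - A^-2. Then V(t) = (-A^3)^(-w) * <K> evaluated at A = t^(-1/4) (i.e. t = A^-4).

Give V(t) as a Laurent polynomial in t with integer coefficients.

t^-2 + t^-4 - t^-5 + t^-6 - t^-7

Derivation:
The presented braid s1 s1^-1 s1^-1 s1^-1 s1^-1 s1 s1^-1 s1^-1 s1^-1 s1 s1^-1 on 2 strands reduces by inverse Markov moves (closure unchanged at each step):
  Deconjugate: the word is γ·β·γ⁻¹ with γ = s1 s1^-1 (prefix) and γ⁻¹ = s1 s1^-1 (suffix); strip both.
Reduced to β = s1^-1 s1^-1 s1^-1 s1 s1^-1 s1^-1 s1^-1 on 2 strands, 7 crossings.
Compute on β:
First cancel adjacent σ_i σ_i⁻¹ pairs (Reidemeister II — same braid, same closure): s1^-1 s1^-1 s1^-1 s1 s1^-1 s1^-1 s1^-1 → s1^-1 s1^-1 s1^-1 s1^-1 s1^-1.
Braid: s1^-1 s1^-1 s1^-1 s1^-1 s1^-1 on 2 strands, 5 crossings.
Writhe w = (#positive) - (#negative) = 0 - 5 = -5.
Computing the Kauffman bracket via state sum. There are 2^5 = 32 states.
Each crossing splits two ways (0=vertical, 1=horizontal). The state's weight is A^(#A-smoothings - #B-smoothings) * d^(loops - 1).
  state 00000: A-exp=-5, loops=2, term = A^-5 * d^1
  state 00001: A-exp=-3, loops=1, term = A^-3 * d^0
  state 00010: A-exp=-3, loops=1, term = A^-3 * d^0
  state 00011: A-exp=-1, loops=2, term = A^-1 * d^1
  state 00100: A-exp=-3, loops=1, term = A^-3 * d^0
  state 00101: A-exp=-1, loops=2, term = A^-1 * d^1
  state 00110: A-exp=-1, loops=2, term = A^-1 * d^1
  state 00111: A-exp=+1, loops=3, term = A^1 * d^2
  state 01000: A-exp=-3, loops=1, term = A^-3 * d^0
  state 01001: A-exp=-1, loops=2, term = A^-1 * d^1
  state 01010: A-exp=-1, loops=2, term = A^-1 * d^1
  state 01011: A-exp=+1, loops=3, term = A^1 * d^2
  state 01100: A-exp=-1, loops=2, term = A^-1 * d^1
  state 01101: A-exp=+1, loops=3, term = A^1 * d^2
  state 01110: A-exp=+1, loops=3, term = A^1 * d^2
  state 01111: A-exp=+3, loops=4, term = A^3 * d^3
  state 10000: A-exp=-3, loops=1, term = A^-3 * d^0
  state 10001: A-exp=-1, loops=2, term = A^-1 * d^1
  state 10010: A-exp=-1, loops=2, term = A^-1 * d^1
  state 10011: A-exp=+1, loops=3, term = A^1 * d^2
  state 10100: A-exp=-1, loops=2, term = A^-1 * d^1
  state 10101: A-exp=+1, loops=3, term = A^1 * d^2
  state 10110: A-exp=+1, loops=3, term = A^1 * d^2
  state 10111: A-exp=+3, loops=4, term = A^3 * d^3
  state 11000: A-exp=-1, loops=2, term = A^-1 * d^1
  state 11001: A-exp=+1, loops=3, term = A^1 * d^2
  state 11010: A-exp=+1, loops=3, term = A^1 * d^2
  state 11011: A-exp=+3, loops=4, term = A^3 * d^3
  state 11100: A-exp=+1, loops=3, term = A^1 * d^2
  state 11101: A-exp=+3, loops=4, term = A^3 * d^3
  state 11110: A-exp=+3, loops=4, term = A^3 * d^3
  state 11111: A-exp=+5, loops=5, term = A^5 * d^4
Collect the terms by A-exponent (count of states per loop number):
Powers of d = -A^2 - A^-2: d^2 = A^4 + 2 + A^-4; d^3 = -A^6 - 3*A^2 - 3*A^-2 - A^-6; d^4 = A^8 + 4*A^4 + 6 + 4*A^-4 + A^-8.
  A^5 * (d^4) = A^13 + 4*A^9 + 6*A^5 + 4*A + A^-3
  A^3 * (5*d^3) = -5*A^9 - 15*A^5 - 15*A - 5*A^-3
  A^1 * (10*d^2) = 10*A^5 + 20*A + 10*A^-3
  A^-1 * (10*d) = -10*A - 10*A^-3
  A^-3 * (5) = 5*A^-3
  A^-5 * (d) = -A^-3 - A^-7
Summing the groups: <K> = A^13 - A^9 + A^5 - A - A^-7
Normalise by the writhe: (-A^3)^(-w) = (-A^3)^(5) = -A^15, so f(A) = -A^15 * <K> = -A^28 + A^24 - A^20 + A^16 + A^8.
Substitute A = t^(-1/4), i.e. A^e → t^(-e/4): V(t) = t^-2 + t^-4 - t^-5 + t^-6 - t^-7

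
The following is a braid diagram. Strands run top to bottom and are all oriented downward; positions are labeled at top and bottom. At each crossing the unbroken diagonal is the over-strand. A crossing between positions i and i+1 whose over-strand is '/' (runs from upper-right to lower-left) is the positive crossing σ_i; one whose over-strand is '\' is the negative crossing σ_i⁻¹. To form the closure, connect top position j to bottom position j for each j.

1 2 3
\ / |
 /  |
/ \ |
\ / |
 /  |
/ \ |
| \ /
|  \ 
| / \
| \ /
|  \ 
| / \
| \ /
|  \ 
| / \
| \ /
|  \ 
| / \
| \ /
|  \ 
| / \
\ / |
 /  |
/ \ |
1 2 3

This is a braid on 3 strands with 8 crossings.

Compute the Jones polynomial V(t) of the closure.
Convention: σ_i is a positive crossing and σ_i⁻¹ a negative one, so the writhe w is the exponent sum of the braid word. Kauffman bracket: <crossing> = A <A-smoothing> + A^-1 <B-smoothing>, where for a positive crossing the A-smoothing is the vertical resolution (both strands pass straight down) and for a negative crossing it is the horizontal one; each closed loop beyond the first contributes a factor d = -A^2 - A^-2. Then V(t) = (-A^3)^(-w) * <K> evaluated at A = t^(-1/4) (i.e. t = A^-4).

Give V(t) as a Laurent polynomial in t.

-t^2 + t - 1 + 3*t^-1 - 2*t^-2 + 3*t^-3 - 2*t^-4 + t^-5 - t^-6

Derivation:
Reading the diagram top to bottom ('/'-over between positions i,i+1 = s_i, '\'-over = s_i^-1): braid word = s1 s1 s2^-1 s2^-1 s2^-1 s2^-1 s2^-1 s1.
Braid: s1 s1 s2^-1 s2^-1 s2^-1 s2^-1 s2^-1 s1 on 3 strands, 8 crossings.
Writhe w = (#positive) - (#negative) = 3 - 5 = -2.
State-sum expansion of <K>. There are 2^8 = 256 states.
Each crossing splits two ways (0=vertical, 1=horizontal). The state's weight is A^(#A-smoothings - #B-smoothings) * d^(loops - 1).
Tabulate the states by total A-exponent and number of loops L (A-exp: L × count):
  A^8: L=6 ×1
  A^6: L=5 ×8
  A^4: L=4 ×25, L=6 ×3
  A^2: L=3 ×40, L=5 ×15, L=7 ×1
  A^0: L=2 ×35, L=4 ×30, L=6 ×5
  A^-2: L=1 ×15, L=3 ×31, L=5 ×10
  A^-4: L=2 ×18, L=4 ×10
  A^-6: L=3 ×8
  A^-8: L=4 ×1
Each group contributes A^e * Σ count * d^(L-1):
Powers of d = -A^2 - A^-2: d^2 = A^4 + 2 + A^-4; d^3 = -A^6 - 3*A^2 - 3*A^-2 - A^-6; d^4 = A^8 + 4*A^4 + 6 + 4*A^-4 + A^-8; d^5 = -A^10 - 5*A^6 - 10*A^2 - 10*A^-2 - 5*A^-6 - A^-10; d^6 = A^12 + 6*A^8 + 15*A^4 + 20 + 15*A^-4 + 6*A^-8 + A^-12.
  A^8 * (d^5) = -A^18 - 5*A^14 - 10*A^10 - 10*A^6 - 5*A^2 - A^-2
  A^6 * (8*d^4) = 8*A^14 + 32*A^10 + 48*A^6 + 32*A^2 + 8*A^-2
  A^4 * (25*d^3 + 3*d^5) = -3*A^14 - 40*A^10 - 105*A^6 - 105*A^2 - 40*A^-2 - 3*A^-6
  A^2 * (40*d^2 + 15*d^4 + d^6) = A^14 + 21*A^10 + 115*A^6 + 190*A^2 + 115*A^-2 + 21*A^-6 + A^-10
  A^0 * (35*d + 30*d^3 + 5*d^5) = -5*A^10 - 55*A^6 - 175*A^2 - 175*A^-2 - 55*A^-6 - 5*A^-10
  A^-2 * (15 + 31*d^2 + 10*d^4) = 10*A^6 + 71*A^2 + 137*A^-2 + 71*A^-6 + 10*A^-10
  A^-4 * (18*d + 10*d^3) = -10*A^2 - 48*A^-2 - 48*A^-6 - 10*A^-10
  A^-6 * (8*d^2) = 8*A^-2 + 16*A^-6 + 8*A^-10
  A^-8 * (d^3) = -A^-2 - 3*A^-6 - 3*A^-10 - A^-14
Summing the groups: <K> = -A^18 + A^14 - 2*A^10 + 3*A^6 - 2*A^2 + 3*A^-2 - A^-6 + A^-10 - A^-14
Normalise by the writhe: (-A^3)^(-w) = (-A^3)^(2) = A^6, so f(A) = A^6 * <K> = -A^24 + A^20 - 2*A^16 + 3*A^12 - 2*A^8 + 3*A^4 - 1 + A^-4 - A^-8.
Substitute A = t^(-1/4), i.e. A^e → t^(-e/4): V(t) = -t^2 + t - 1 + 3*t^-1 - 2*t^-2 + 3*t^-3 - 2*t^-4 + t^-5 - t^-6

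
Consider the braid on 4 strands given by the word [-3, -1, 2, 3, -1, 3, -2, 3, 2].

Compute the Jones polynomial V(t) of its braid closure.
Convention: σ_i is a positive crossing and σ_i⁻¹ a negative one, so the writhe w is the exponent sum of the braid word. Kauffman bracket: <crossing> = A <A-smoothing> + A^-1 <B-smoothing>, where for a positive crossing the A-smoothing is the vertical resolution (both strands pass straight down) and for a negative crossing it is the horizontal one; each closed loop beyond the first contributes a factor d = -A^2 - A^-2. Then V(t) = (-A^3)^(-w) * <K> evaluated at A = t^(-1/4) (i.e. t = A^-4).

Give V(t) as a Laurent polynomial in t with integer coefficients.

Braid: s3^-1 s1^-1 s2 s3 s1^-1 s3 s2^-1 s3 s2 on 4 strands, 9 crossings.
Writhe w = (#positive) - (#negative) = 5 - 4 = 1.
Computing the Kauffman bracket via state sum. There are 2^9 = 512 states.
For each crossing: s=0 is the vertical smoothing, s=1 horizontal. Crossing k contributes A^(sign_k * (1 - 2*s_k)); loop factor d = -A^2 - A^-2.
Tabulate the states by total A-exponent and number of loops L (A-exp: L × count):
  A^9: L=2 ×1
  A^7: L=1 ×3, L=3 ×6
  A^5: L=2 ×26, L=4 ×10
  A^3: L=1 ×21, L=3 ×58, L=5 ×5
  A^1: L=2 ×86, L=4 ×39, L=6 ×1
  A^-1: L=1 ×35, L=3 ×80, L=5 ×11
  A^-3: L=2 ×53, L=4 ×30, L=6 ×1
  A^-5: L=3 ×32, L=5 ×4
  A^-7: L=4 ×9
  A^-9: L=5 ×1
Each group contributes A^e * Σ count * d^(L-1):
Powers of d = -A^2 - A^-2: d^2 = A^4 + 2 + A^-4; d^3 = -A^6 - 3*A^2 - 3*A^-2 - A^-6; d^4 = A^8 + 4*A^4 + 6 + 4*A^-4 + A^-8; d^5 = -A^10 - 5*A^6 - 10*A^2 - 10*A^-2 - 5*A^-6 - A^-10.
  A^9 * (d) = -A^11 - A^7
  A^7 * (3 + 6*d^2) = 6*A^11 + 15*A^7 + 6*A^3
  A^5 * (26*d + 10*d^3) = -10*A^11 - 56*A^7 - 56*A^3 - 10*A^-1
  A^3 * (21 + 58*d^2 + 5*d^4) = 5*A^11 + 78*A^7 + 167*A^3 + 78*A^-1 + 5*A^-5
  A^1 * (86*d + 39*d^3 + d^5) = -A^11 - 44*A^7 - 213*A^3 - 213*A^-1 - 44*A^-5 - A^-9
  A^-1 * (35 + 80*d^2 + 11*d^4) = 11*A^7 + 124*A^3 + 261*A^-1 + 124*A^-5 + 11*A^-9
  A^-3 * (53*d + 30*d^3 + d^5) = -A^7 - 35*A^3 - 153*A^-1 - 153*A^-5 - 35*A^-9 - A^-13
  A^-5 * (32*d^2 + 4*d^4) = 4*A^3 + 48*A^-1 + 88*A^-5 + 48*A^-9 + 4*A^-13
  A^-7 * (9*d^3) = -9*A^-1 - 27*A^-5 - 27*A^-9 - 9*A^-13
  A^-9 * (d^4) = A^-1 + 4*A^-5 + 6*A^-9 + 4*A^-13 + A^-17
Summing the groups: <K> = -A^11 + 2*A^7 - 3*A^3 + 3*A^-1 - 3*A^-5 + 2*A^-9 - 2*A^-13 + A^-17
Normalise by the writhe: (-A^3)^(-w) = (-A^3)^(-1) = -A^-3, so f(A) = -A^-3 * <K> = A^8 - 2*A^4 + 3 - 3*A^-4 + 3*A^-8 - 2*A^-12 + 2*A^-16 - A^-20.
Substitute A = t^(-1/4), i.e. A^e → t^(-e/4): V(t) = -t^5 + 2*t^4 - 2*t^3 + 3*t^2 - 3*t + 3 - 2*t^-1 + t^-2

Answer: -t^5 + 2*t^4 - 2*t^3 + 3*t^2 - 3*t + 3 - 2*t^-1 + t^-2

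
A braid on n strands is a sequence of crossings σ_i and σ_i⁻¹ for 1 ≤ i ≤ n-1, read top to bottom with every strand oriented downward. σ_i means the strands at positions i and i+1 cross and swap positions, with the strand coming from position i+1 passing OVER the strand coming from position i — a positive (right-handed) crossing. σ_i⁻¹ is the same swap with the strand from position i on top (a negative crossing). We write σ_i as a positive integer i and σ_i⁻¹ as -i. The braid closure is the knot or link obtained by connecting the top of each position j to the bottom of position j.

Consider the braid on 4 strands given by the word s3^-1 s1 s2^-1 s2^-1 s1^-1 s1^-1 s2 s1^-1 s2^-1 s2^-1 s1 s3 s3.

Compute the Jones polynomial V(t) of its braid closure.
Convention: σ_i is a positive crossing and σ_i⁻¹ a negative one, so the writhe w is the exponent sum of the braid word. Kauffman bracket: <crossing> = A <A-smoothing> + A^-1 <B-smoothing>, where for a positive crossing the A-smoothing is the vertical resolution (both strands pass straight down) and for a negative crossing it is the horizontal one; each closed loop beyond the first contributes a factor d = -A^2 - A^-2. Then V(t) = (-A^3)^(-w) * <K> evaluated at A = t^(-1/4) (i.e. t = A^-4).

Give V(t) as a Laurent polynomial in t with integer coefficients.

-1 + 4*t^-1 - 5*t^-2 + 7*t^-3 - 7*t^-4 + 6*t^-5 - 5*t^-6 + 3*t^-7 - t^-8

Derivation:
The presented braid s3^-1 s1 s2^-1 s2^-1 s1^-1 s1^-1 s2 s1^-1 s2^-1 s2^-1 s1 s3 s3 on 4 strands reduces by inverse Markov moves (closure unchanged at each step):
  Deconjugate: the word is γ·β·γ⁻¹ with γ = s3^-1 (prefix) and γ⁻¹ = s3 (suffix); strip both.
  Destabilize: the word has the form β·s3 where s3 occurs only as the final letter (β ∈ B_3); drop it and the last strand → 3 strands.
Reduced to β = s1 s2^-1 s2^-1 s1^-1 s1^-1 s2 s1^-1 s2^-1 s2^-1 s1 on 3 strands, 10 crossings.
Compute on β:
Braid: s1 s2^-1 s2^-1 s1^-1 s1^-1 s2 s1^-1 s2^-1 s2^-1 s1 on 3 strands, 10 crossings.
Writhe w = (#positive) - (#negative) = 3 - 7 = -4.
State-sum expansion of <K>. There are 2^10 = 1024 states.
Each crossing splits two ways (0=vertical, 1=horizontal). The state's weight is A^(#A-smoothings - #B-smoothings) * d^(loops - 1).
Tabulate the states by total A-exponent and number of loops L (A-exp: L × count):
  A^10: L=6 ×1
  A^8: L=5 ×10
  A^6: L=4 ×43, L=6 ×2
  A^4: L=3 ×98, L=5 ×22
  A^2: L=2 ×118, L=4 ×88, L=6 ×4
  A^0: L=1 ×60, L=3 ×162, L=5 ×30
  A^-2: L=2 ×128, L=4 ×79, L=6 ×3
  A^-4: L=1 ×23, L=3 ×84, L=5 ×13
  A^-6: L=2 ×27, L=4 ×18
  A^-8: L=1 ×2, L=3 ×8
  A^-10: L=2 ×1
Each group contributes A^e * Σ count * d^(L-1):
Powers of d = -A^2 - A^-2: d^2 = A^4 + 2 + A^-4; d^3 = -A^6 - 3*A^2 - 3*A^-2 - A^-6; d^4 = A^8 + 4*A^4 + 6 + 4*A^-4 + A^-8; d^5 = -A^10 - 5*A^6 - 10*A^2 - 10*A^-2 - 5*A^-6 - A^-10.
  A^10 * (d^5) = -A^20 - 5*A^16 - 10*A^12 - 10*A^8 - 5*A^4 - 1
  A^8 * (10*d^4) = 10*A^16 + 40*A^12 + 60*A^8 + 40*A^4 + 10
  A^6 * (43*d^3 + 2*d^5) = -2*A^16 - 53*A^12 - 149*A^8 - 149*A^4 - 53 - 2*A^-4
  A^4 * (98*d^2 + 22*d^4) = 22*A^12 + 186*A^8 + 328*A^4 + 186 + 22*A^-4
  A^2 * (118*d + 88*d^3 + 4*d^5) = -4*A^12 - 108*A^8 - 422*A^4 - 422 - 108*A^-4 - 4*A^-8
  A^0 * (60 + 162*d^2 + 30*d^4) = 30*A^8 + 282*A^4 + 564 + 282*A^-4 + 30*A^-8
  A^-2 * (128*d + 79*d^3 + 3*d^5) = -3*A^8 - 94*A^4 - 395 - 395*A^-4 - 94*A^-8 - 3*A^-12
  A^-4 * (23 + 84*d^2 + 13*d^4) = 13*A^4 + 136 + 269*A^-4 + 136*A^-8 + 13*A^-12
  A^-6 * (27*d + 18*d^3) = -18 - 81*A^-4 - 81*A^-8 - 18*A^-12
  A^-8 * (2 + 8*d^2) = 8*A^-4 + 18*A^-8 + 8*A^-12
  A^-10 * (d) = -A^-8 - A^-12
Summing the groups: <K> = -A^20 + 3*A^16 - 5*A^12 + 6*A^8 - 7*A^4 + 7 - 5*A^-4 + 4*A^-8 - A^-12
Normalise by the writhe: (-A^3)^(-w) = (-A^3)^(4) = A^12, so f(A) = A^12 * <K> = -A^32 + 3*A^28 - 5*A^24 + 6*A^20 - 7*A^16 + 7*A^12 - 5*A^8 + 4*A^4 - 1.
Substitute A = t^(-1/4), i.e. A^e → t^(-e/4): V(t) = -1 + 4*t^-1 - 5*t^-2 + 7*t^-3 - 7*t^-4 + 6*t^-5 - 5*t^-6 + 3*t^-7 - t^-8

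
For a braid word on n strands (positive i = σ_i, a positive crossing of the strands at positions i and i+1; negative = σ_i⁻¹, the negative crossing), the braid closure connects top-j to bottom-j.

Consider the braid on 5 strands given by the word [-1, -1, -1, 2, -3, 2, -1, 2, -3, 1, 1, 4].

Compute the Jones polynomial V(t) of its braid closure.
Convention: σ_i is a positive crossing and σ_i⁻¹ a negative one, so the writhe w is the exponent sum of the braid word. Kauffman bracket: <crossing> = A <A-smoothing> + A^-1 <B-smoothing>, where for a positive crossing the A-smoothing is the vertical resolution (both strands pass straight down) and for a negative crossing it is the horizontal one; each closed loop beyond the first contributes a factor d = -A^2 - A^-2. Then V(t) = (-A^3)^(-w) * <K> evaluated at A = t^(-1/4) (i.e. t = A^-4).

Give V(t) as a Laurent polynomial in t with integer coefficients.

-t^3 + 3*t^2 - 3*t + 4 - 4*t^-1 + 3*t^-2 - 2*t^-3 + t^-4

Derivation:
The presented braid s1^-1 s1^-1 s1^-1 s2 s3^-1 s2 s1^-1 s2 s3^-1 s1 s1 s4 on 5 strands reduces by inverse Markov moves (closure unchanged at each step):
  Destabilize: the word has the form β·s4 where s4 occurs only as the final letter (β ∈ B_4); drop it and the last strand → 4 strands.
  Deconjugate: the word is γ·β·γ⁻¹ with γ = s1^-1 s1^-1 (prefix) and γ⁻¹ = s1 s1 (suffix); strip both.
Reduced to β = s1^-1 s2 s3^-1 s2 s1^-1 s2 s3^-1 on 4 strands, 7 crossings.
Compute on β:
Braid: s1^-1 s2 s3^-1 s2 s1^-1 s2 s3^-1 on 4 strands, 7 crossings.
Writhe w = (#positive) - (#negative) = 3 - 4 = -1.
Enumerate smoothing states for the bracket polynomial. There are 2^7 = 128 states.
Smooth each crossing (0=||, 1=⌣⌢); contribution A^(Σ sign_k(1-2s_k)) * d^(L-1).
Tabulate the states by total A-exponent and number of loops L (A-exp: L × count):
  A^7: L=4 ×1
  A^5: L=3 ×7
  A^3: L=2 ×19, L=4 ×2
  A^1: L=1 ×21, L=3 ×14
  A^-1: L=2 ×32, L=4 ×3
  A^-3: L=3 ×21
  A^-5: L=4 ×7
  A^-7: L=5 ×1
Each group contributes A^e * Σ count * d^(L-1):
Powers of d = -A^2 - A^-2: d^2 = A^4 + 2 + A^-4; d^3 = -A^6 - 3*A^2 - 3*A^-2 - A^-6; d^4 = A^8 + 4*A^4 + 6 + 4*A^-4 + A^-8.
  A^7 * (d^3) = -A^13 - 3*A^9 - 3*A^5 - A
  A^5 * (7*d^2) = 7*A^9 + 14*A^5 + 7*A
  A^3 * (19*d + 2*d^3) = -2*A^9 - 25*A^5 - 25*A - 2*A^-3
  A^1 * (21 + 14*d^2) = 14*A^5 + 49*A + 14*A^-3
  A^-1 * (32*d + 3*d^3) = -3*A^5 - 41*A - 41*A^-3 - 3*A^-7
  A^-3 * (21*d^2) = 21*A + 42*A^-3 + 21*A^-7
  A^-5 * (7*d^3) = -7*A - 21*A^-3 - 21*A^-7 - 7*A^-11
  A^-7 * (d^4) = A + 4*A^-3 + 6*A^-7 + 4*A^-11 + A^-15
Summing the groups: <K> = -A^13 + 2*A^9 - 3*A^5 + 4*A - 4*A^-3 + 3*A^-7 - 3*A^-11 + A^-15
Normalise by the writhe: (-A^3)^(-w) = (-A^3)^(1) = -A^3, so f(A) = -A^3 * <K> = A^16 - 2*A^12 + 3*A^8 - 4*A^4 + 4 - 3*A^-4 + 3*A^-8 - A^-12.
Substitute A = t^(-1/4), i.e. A^e → t^(-e/4): V(t) = -t^3 + 3*t^2 - 3*t + 4 - 4*t^-1 + 3*t^-2 - 2*t^-3 + t^-4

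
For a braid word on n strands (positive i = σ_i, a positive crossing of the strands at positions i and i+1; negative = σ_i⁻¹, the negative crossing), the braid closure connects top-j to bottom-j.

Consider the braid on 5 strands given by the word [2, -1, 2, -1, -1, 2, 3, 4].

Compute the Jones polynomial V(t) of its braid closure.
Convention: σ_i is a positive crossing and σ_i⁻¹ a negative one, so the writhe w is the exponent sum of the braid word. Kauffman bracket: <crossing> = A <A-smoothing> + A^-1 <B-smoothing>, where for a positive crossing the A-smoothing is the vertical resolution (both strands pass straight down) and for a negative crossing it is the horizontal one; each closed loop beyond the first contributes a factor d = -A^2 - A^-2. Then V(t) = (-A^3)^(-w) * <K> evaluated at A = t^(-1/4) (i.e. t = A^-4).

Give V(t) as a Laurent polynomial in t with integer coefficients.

-t^3 + 2*t^2 - 2*t + 3 - 2*t^-1 + 2*t^-2 - t^-3

Derivation:
The presented braid s2 s1^-1 s2 s1^-1 s1^-1 s2 s3 s4 on 5 strands reduces by inverse Markov moves (closure unchanged at each step):
  Destabilize: the word has the form β·s4 where s4 occurs only as the final letter (β ∈ B_4); drop it and the last strand → 4 strands.
  Destabilize: the word has the form β·s3 where s3 occurs only as the final letter (β ∈ B_3); drop it and the last strand → 3 strands.
Reduced to β = s2 s1^-1 s2 s1^-1 s1^-1 s2 on 3 strands, 6 crossings.
Compute on β:
Braid: s2 s1^-1 s2 s1^-1 s1^-1 s2 on 3 strands, 6 crossings.
Writhe w = (#positive) - (#negative) = 3 - 3 = 0.
Enumerate smoothing states for the bracket polynomial. There are 2^6 = 64 states.
For each crossing: s=0 is the vertical smoothing, s=1 horizontal. Crossing k contributes A^(sign_k * (1 - 2*s_k)); loop factor d = -A^2 - A^-2.
Tabulate the states by total A-exponent and number of loops L (A-exp: L × count):
  A^6: L=4 ×1
  A^4: L=3 ×6
  A^2: L=2 ×14, L=4 ×1
  A^0: L=1 ×13, L=3 ×7
  A^-2: L=2 ×14, L=4 ×1
  A^-4: L=3 ×6
  A^-6: L=4 ×1
Each group contributes A^e * Σ count * d^(L-1):
Powers of d = -A^2 - A^-2: d^2 = A^4 + 2 + A^-4; d^3 = -A^6 - 3*A^2 - 3*A^-2 - A^-6.
  A^6 * (d^3) = -A^12 - 3*A^8 - 3*A^4 - 1
  A^4 * (6*d^2) = 6*A^8 + 12*A^4 + 6
  A^2 * (14*d + d^3) = -A^8 - 17*A^4 - 17 - A^-4
  A^0 * (13 + 7*d^2) = 7*A^4 + 27 + 7*A^-4
  A^-2 * (14*d + d^3) = -A^4 - 17 - 17*A^-4 - A^-8
  A^-4 * (6*d^2) = 6 + 12*A^-4 + 6*A^-8
  A^-6 * (d^3) = -1 - 3*A^-4 - 3*A^-8 - A^-12
Summing the groups: <K> = -A^12 + 2*A^8 - 2*A^4 + 3 - 2*A^-4 + 2*A^-8 - A^-12
Normalise by the writhe: (-A^3)^(-w) = (-A^3)^(0) = 1, so f(A) = 1 * <K> = -A^12 + 2*A^8 - 2*A^4 + 3 - 2*A^-4 + 2*A^-8 - A^-12.
Substitute A = t^(-1/4), i.e. A^e → t^(-e/4): V(t) = -t^3 + 2*t^2 - 2*t + 3 - 2*t^-1 + 2*t^-2 - t^-3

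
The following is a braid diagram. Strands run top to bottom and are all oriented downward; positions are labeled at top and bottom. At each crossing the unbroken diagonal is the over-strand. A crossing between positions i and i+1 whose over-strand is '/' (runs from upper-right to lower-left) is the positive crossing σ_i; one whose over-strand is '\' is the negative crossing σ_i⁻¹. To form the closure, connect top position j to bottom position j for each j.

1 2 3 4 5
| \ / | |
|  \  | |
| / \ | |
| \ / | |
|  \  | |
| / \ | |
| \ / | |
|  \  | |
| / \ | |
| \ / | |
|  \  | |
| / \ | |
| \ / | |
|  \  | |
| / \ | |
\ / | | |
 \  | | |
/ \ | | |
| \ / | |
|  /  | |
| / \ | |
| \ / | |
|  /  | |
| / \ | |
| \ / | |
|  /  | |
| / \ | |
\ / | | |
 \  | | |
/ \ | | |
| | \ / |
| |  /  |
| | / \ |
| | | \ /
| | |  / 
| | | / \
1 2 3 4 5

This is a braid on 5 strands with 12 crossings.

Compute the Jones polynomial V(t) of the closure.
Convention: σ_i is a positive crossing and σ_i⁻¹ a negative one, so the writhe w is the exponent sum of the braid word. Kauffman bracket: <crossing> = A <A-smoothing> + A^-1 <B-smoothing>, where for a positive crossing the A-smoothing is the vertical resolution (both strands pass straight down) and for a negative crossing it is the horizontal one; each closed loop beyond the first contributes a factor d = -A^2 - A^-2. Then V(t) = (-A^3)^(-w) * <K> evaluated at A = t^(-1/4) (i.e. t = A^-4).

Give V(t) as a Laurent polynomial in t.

-1 + 2*t^-1 - 2*t^-2 + 4*t^-3 - 3*t^-4 + 3*t^-5 - 2*t^-6 + t^-7 - t^-8

Derivation:
Reading the diagram top to bottom ('/'-over between positions i,i+1 = s_i, '\'-over = s_i^-1): braid word = s2^-1 s2^-1 s2^-1 s2^-1 s2^-1 s1^-1 s2 s2 s2 s1^-1 s3 s4.
The presented braid s2^-1 s2^-1 s2^-1 s2^-1 s2^-1 s1^-1 s2 s2 s2 s1^-1 s3 s4 on 5 strands reduces by inverse Markov moves (closure unchanged at each step):
  Destabilize: the word has the form β·s4 where s4 occurs only as the final letter (β ∈ B_4); drop it and the last strand → 4 strands.
  Destabilize: the word has the form β·s3 where s3 occurs only as the final letter (β ∈ B_3); drop it and the last strand → 3 strands.
Reduced to β = s2^-1 s2^-1 s2^-1 s2^-1 s2^-1 s1^-1 s2 s2 s2 s1^-1 on 3 strands, 10 crossings.
Compute on β:
Braid: s2^-1 s2^-1 s2^-1 s2^-1 s2^-1 s1^-1 s2 s2 s2 s1^-1 on 3 strands, 10 crossings.
Writhe w = (#positive) - (#negative) = 3 - 7 = -4.
State-sum expansion of <K>. There are 2^10 = 1024 states.
Each crossing splits two ways (0=vertical, 1=horizontal). The state's weight is A^(#A-smoothings - #B-smoothings) * d^(loops - 1).
Tabulate the states by total A-exponent and number of loops L (A-exp: L × count):
  A^10: L=6 ×1
  A^8: L=5 ×10
  A^6: L=4 ×35, L=6 ×10
  A^4: L=3 ×60, L=5 ×50, L=7 ×10
  A^2: L=2 ×55, L=4 ×100, L=6 ×50, L=8 ×5
  A^0: L=1 ×25, L=3 ×101, L=5 ×100, L=7 ×25, L=9 ×1
  A^-2: L=2 ×55, L=4 ×100, L=6 ×50, L=8 ×5
  A^-4: L=1 ×6, L=3 ×54, L=5 ×50, L=7 ×10
  A^-6: L=2 ×9, L=4 ×26, L=6 ×10
  A^-8: L=3 ×5, L=5 ×5
  A^-10: L=4 ×1
Each group contributes A^e * Σ count * d^(L-1):
Powers of d = -A^2 - A^-2: d^2 = A^4 + 2 + A^-4; d^3 = -A^6 - 3*A^2 - 3*A^-2 - A^-6; d^4 = A^8 + 4*A^4 + 6 + 4*A^-4 + A^-8; d^5 = -A^10 - 5*A^6 - 10*A^2 - 10*A^-2 - 5*A^-6 - A^-10; d^6 = A^12 + 6*A^8 + 15*A^4 + 20 + 15*A^-4 + 6*A^-8 + A^-12; d^7 = -A^14 - 7*A^10 - 21*A^6 - 35*A^2 - 35*A^-2 - 21*A^-6 - 7*A^-10 - A^-14; d^8 = A^16 + 8*A^12 + 28*A^8 + 56*A^4 + 70 + 56*A^-4 + 28*A^-8 + 8*A^-12 + A^-16.
  A^10 * (d^5) = -A^20 - 5*A^16 - 10*A^12 - 10*A^8 - 5*A^4 - 1
  A^8 * (10*d^4) = 10*A^16 + 40*A^12 + 60*A^8 + 40*A^4 + 10
  A^6 * (35*d^3 + 10*d^5) = -10*A^16 - 85*A^12 - 205*A^8 - 205*A^4 - 85 - 10*A^-4
  A^4 * (60*d^2 + 50*d^4 + 10*d^6) = 10*A^16 + 110*A^12 + 410*A^8 + 620*A^4 + 410 + 110*A^-4 + 10*A^-8
  A^2 * (55*d + 100*d^3 + 50*d^5 + 5*d^7) = -5*A^16 - 85*A^12 - 455*A^8 - 1030*A^4 - 1030 - 455*A^-4 - 85*A^-8 - 5*A^-12
  A^0 * (25 + 101*d^2 + 100*d^4 + 25*d^6 + d^8) = A^16 + 33*A^12 + 278*A^8 + 932*A^4 + 1397 + 932*A^-4 + 278*A^-8 + 33*A^-12 + A^-16
  A^-2 * (55*d + 100*d^3 + 50*d^5 + 5*d^7) = -5*A^12 - 85*A^8 - 455*A^4 - 1030 - 1030*A^-4 - 455*A^-8 - 85*A^-12 - 5*A^-16
  A^-4 * (6 + 54*d^2 + 50*d^4 + 10*d^6) = 10*A^8 + 110*A^4 + 404 + 614*A^-4 + 404*A^-8 + 110*A^-12 + 10*A^-16
  A^-6 * (9*d + 26*d^3 + 10*d^5) = -10*A^4 - 76 - 187*A^-4 - 187*A^-8 - 76*A^-12 - 10*A^-16
  A^-8 * (5*d^2 + 5*d^4) = 5 + 25*A^-4 + 40*A^-8 + 25*A^-12 + 5*A^-16
  A^-10 * (d^3) = -A^-4 - 3*A^-8 - 3*A^-12 - A^-16
Summing the groups: <K> = -A^20 + A^16 - 2*A^12 + 3*A^8 - 3*A^4 + 4 - 2*A^-4 + 2*A^-8 - A^-12
Normalise by the writhe: (-A^3)^(-w) = (-A^3)^(4) = A^12, so f(A) = A^12 * <K> = -A^32 + A^28 - 2*A^24 + 3*A^20 - 3*A^16 + 4*A^12 - 2*A^8 + 2*A^4 - 1.
Substitute A = t^(-1/4), i.e. A^e → t^(-e/4): V(t) = -1 + 2*t^-1 - 2*t^-2 + 4*t^-3 - 3*t^-4 + 3*t^-5 - 2*t^-6 + t^-7 - t^-8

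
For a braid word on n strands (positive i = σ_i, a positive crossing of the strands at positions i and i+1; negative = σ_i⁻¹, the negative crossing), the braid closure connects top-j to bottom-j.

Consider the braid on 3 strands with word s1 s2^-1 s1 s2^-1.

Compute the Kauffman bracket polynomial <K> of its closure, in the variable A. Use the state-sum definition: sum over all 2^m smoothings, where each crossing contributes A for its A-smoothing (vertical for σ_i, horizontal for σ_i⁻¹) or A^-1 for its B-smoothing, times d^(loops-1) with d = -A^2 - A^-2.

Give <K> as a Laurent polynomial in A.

Braid: s1 s2^-1 s1 s2^-1 on 3 strands, 4 crossings.
Writhe w = (#positive) - (#negative) = 2 - 2 = 0.
Enumerate smoothing states for the bracket polynomial. There are 2^4 = 16 states.
Each crossing splits two ways (0=vertical, 1=horizontal). The state's weight is A^(#A-smoothings - #B-smoothings) * d^(loops - 1).
  state 0000: A-exp=+0, loops=3, term = A^0 * d^2
  state 0001: A-exp=+2, loops=2, term = A^2 * d^1
  state 0010: A-exp=-2, loops=2, term = A^-2 * d^1
  state 0011: A-exp=+0, loops=1, term = A^0 * d^0
  state 0100: A-exp=+2, loops=2, term = A^2 * d^1
  state 0101: A-exp=+4, loops=3, term = A^4 * d^2
  state 0110: A-exp=+0, loops=1, term = A^0 * d^0
  state 0111: A-exp=+2, loops=2, term = A^2 * d^1
  state 1000: A-exp=-2, loops=2, term = A^-2 * d^1
  state 1001: A-exp=+0, loops=1, term = A^0 * d^0
  state 1010: A-exp=-4, loops=3, term = A^-4 * d^2
  state 1011: A-exp=-2, loops=2, term = A^-2 * d^1
  state 1100: A-exp=+0, loops=1, term = A^0 * d^0
  state 1101: A-exp=+2, loops=2, term = A^2 * d^1
  state 1110: A-exp=-2, loops=2, term = A^-2 * d^1
  state 1111: A-exp=+0, loops=1, term = A^0 * d^0
Collect the terms by A-exponent (count of states per loop number):
Powers of d = -A^2 - A^-2: d^2 = A^4 + 2 + A^-4.
  A^4 * (d^2) = A^8 + 2*A^4 + 1
  A^2 * (4*d) = -4*A^4 - 4
  A^0 * (5 + d^2) = A^4 + 7 + A^-4
  A^-2 * (4*d) = -4 - 4*A^-4
  A^-4 * (d^2) = 1 + 2*A^-4 + A^-8
Summing the groups: <K> = A^8 - A^4 + 1 - A^-4 + A^-8

Answer: A^8 - A^4 + 1 - A^-4 + A^-8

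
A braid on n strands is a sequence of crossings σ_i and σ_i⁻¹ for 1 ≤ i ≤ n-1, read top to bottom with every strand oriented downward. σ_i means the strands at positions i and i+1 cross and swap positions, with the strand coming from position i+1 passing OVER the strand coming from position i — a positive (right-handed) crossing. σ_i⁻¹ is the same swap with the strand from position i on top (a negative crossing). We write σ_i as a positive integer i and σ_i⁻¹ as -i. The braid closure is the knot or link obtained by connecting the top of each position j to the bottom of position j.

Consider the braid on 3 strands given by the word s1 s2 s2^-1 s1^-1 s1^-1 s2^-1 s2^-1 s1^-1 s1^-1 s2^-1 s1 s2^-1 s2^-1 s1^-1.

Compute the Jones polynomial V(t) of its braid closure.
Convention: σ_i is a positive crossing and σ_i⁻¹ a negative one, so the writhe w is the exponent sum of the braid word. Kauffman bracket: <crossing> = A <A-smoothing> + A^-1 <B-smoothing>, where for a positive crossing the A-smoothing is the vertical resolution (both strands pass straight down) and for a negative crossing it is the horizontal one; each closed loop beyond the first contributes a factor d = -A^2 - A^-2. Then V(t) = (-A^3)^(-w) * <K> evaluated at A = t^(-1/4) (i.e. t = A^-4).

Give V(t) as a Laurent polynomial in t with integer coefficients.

t^-3 + t^-6 - t^-7 + t^-8 - t^-9 + t^-10 - t^-11

Derivation:
The presented braid s1 s2 s2^-1 s1^-1 s1^-1 s2^-1 s2^-1 s1^-1 s1^-1 s2^-1 s1 s2^-1 s2^-1 s1^-1 on 3 strands reduces by inverse Markov moves (closure unchanged at each step):
  Deconjugate: the word is γ·β·γ⁻¹ with γ = s1 (prefix) and γ⁻¹ = s1^-1 (suffix); strip both.
  Deconjugate: the word is γ·β·γ⁻¹ with γ = s2 (prefix) and γ⁻¹ = s2^-1 (suffix); strip both.
Reduced to β = s2^-1 s1^-1 s1^-1 s2^-1 s2^-1 s1^-1 s1^-1 s2^-1 s1 s2^-1 on 3 strands, 10 crossings.
Compute on β:
Braid: s2^-1 s1^-1 s1^-1 s2^-1 s2^-1 s1^-1 s1^-1 s2^-1 s1 s2^-1 on 3 strands, 10 crossings.
Writhe w = (#positive) - (#negative) = 1 - 9 = -8.
State-sum expansion of <K>. There are 2^10 = 1024 states.
Smooth each crossing (0=||, 1=⌣⌢); contribution A^(Σ sign_k(1-2s_k)) * d^(L-1).
Tabulate the states by total A-exponent and number of loops L (A-exp: L × count):
  A^10: L=6 ×1
  A^8: L=5 ×10
  A^6: L=4 ×41, L=6 ×4
  A^4: L=3 ×86, L=5 ×34
  A^2: L=2 ×92, L=4 ×114, L=6 ×4
  A^0: L=1 ×40, L=3 ×185, L=5 ×27
  A^-2: L=2 ×142, L=4 ×67, L=6 ×1
  A^-4: L=1 ×40, L=3 ×76, L=5 ×4
  A^-6: L=2 ×39, L=4 ×6
  A^-8: L=1 ×5, L=3 ×5
  A^-10: L=2 ×1
Each group contributes A^e * Σ count * d^(L-1):
Powers of d = -A^2 - A^-2: d^2 = A^4 + 2 + A^-4; d^3 = -A^6 - 3*A^2 - 3*A^-2 - A^-6; d^4 = A^8 + 4*A^4 + 6 + 4*A^-4 + A^-8; d^5 = -A^10 - 5*A^6 - 10*A^2 - 10*A^-2 - 5*A^-6 - A^-10.
  A^10 * (d^5) = -A^20 - 5*A^16 - 10*A^12 - 10*A^8 - 5*A^4 - 1
  A^8 * (10*d^4) = 10*A^16 + 40*A^12 + 60*A^8 + 40*A^4 + 10
  A^6 * (41*d^3 + 4*d^5) = -4*A^16 - 61*A^12 - 163*A^8 - 163*A^4 - 61 - 4*A^-4
  A^4 * (86*d^2 + 34*d^4) = 34*A^12 + 222*A^8 + 376*A^4 + 222 + 34*A^-4
  A^2 * (92*d + 114*d^3 + 4*d^5) = -4*A^12 - 134*A^8 - 474*A^4 - 474 - 134*A^-4 - 4*A^-8
  A^0 * (40 + 185*d^2 + 27*d^4) = 27*A^8 + 293*A^4 + 572 + 293*A^-4 + 27*A^-8
  A^-2 * (142*d + 67*d^3 + d^5) = -A^8 - 72*A^4 - 353 - 353*A^-4 - 72*A^-8 - A^-12
  A^-4 * (40 + 76*d^2 + 4*d^4) = 4*A^4 + 92 + 216*A^-4 + 92*A^-8 + 4*A^-12
  A^-6 * (39*d + 6*d^3) = -6 - 57*A^-4 - 57*A^-8 - 6*A^-12
  A^-8 * (5 + 5*d^2) = 5*A^-4 + 15*A^-8 + 5*A^-12
  A^-10 * (d) = -A^-8 - A^-12
Summing the groups: <K> = -A^20 + A^16 - A^12 + A^8 - A^4 + 1 + A^-12
Normalise by the writhe: (-A^3)^(-w) = (-A^3)^(8) = A^24, so f(A) = A^24 * <K> = -A^44 + A^40 - A^36 + A^32 - A^28 + A^24 + A^12.
Substitute A = t^(-1/4), i.e. A^e → t^(-e/4): V(t) = t^-3 + t^-6 - t^-7 + t^-8 - t^-9 + t^-10 - t^-11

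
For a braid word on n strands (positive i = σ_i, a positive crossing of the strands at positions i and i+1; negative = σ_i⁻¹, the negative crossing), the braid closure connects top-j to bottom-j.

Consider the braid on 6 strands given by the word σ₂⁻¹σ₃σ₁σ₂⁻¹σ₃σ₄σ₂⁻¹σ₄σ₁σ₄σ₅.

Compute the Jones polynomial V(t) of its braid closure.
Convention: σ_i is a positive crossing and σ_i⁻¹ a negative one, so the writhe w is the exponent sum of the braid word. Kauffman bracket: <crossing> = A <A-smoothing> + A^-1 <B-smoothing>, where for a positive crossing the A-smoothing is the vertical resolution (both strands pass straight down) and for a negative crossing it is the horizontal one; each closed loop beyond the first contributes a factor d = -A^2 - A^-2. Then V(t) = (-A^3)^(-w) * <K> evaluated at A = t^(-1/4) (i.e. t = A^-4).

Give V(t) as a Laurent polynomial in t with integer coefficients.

-t^8 + 3*t^7 - 5*t^6 + 8*t^5 - 10*t^4 + 10*t^3 - 10*t^2 + 8*t - 4 + 3*t^-1 - t^-2

Derivation:
The presented braid s2^-1 s3 s1 s2^-1 s3 s4 s2^-1 s4 s1 s4 s5 on 6 strands reduces by inverse Markov moves (closure unchanged at each step):
  Destabilize: the word has the form β·s5 where s5 occurs only as the final letter (β ∈ B_5); drop it and the last strand → 5 strands.
Reduced to β = s2^-1 s3 s1 s2^-1 s3 s4 s2^-1 s4 s1 s4 on 5 strands, 10 crossings.
Compute on β:
Braid: s2^-1 s3 s1 s2^-1 s3 s4 s2^-1 s4 s1 s4 on 5 strands, 10 crossings.
Writhe w = (#positive) - (#negative) = 7 - 3 = 4.
State-sum expansion of <K>. There are 2^10 = 1024 states.
Smooth each crossing (0=||, 1=⌣⌢); contribution A^(Σ sign_k(1-2s_k)) * d^(L-1).
Tabulate the states by total A-exponent and number of loops L (A-exp: L × count):
  A^10: L=6 ×1
  A^8: L=5 ×10
  A^6: L=4 ×42, L=6 ×3
  A^4: L=3 ×95, L=5 ×24, L=7 ×1
  A^2: L=2 ×117, L=4 ×86, L=6 ×7
  A^0: L=1 ×63, L=3 ×157, L=5 ×32
  A^-2: L=2 ×120, L=4 ×87, L=6 ×3
  A^-4: L=3 ×99, L=5 ×21
  A^-6: L=4 ×43, L=6 ×2
  A^-8: L=5 ×10
  A^-10: L=6 ×1
Each group contributes A^e * Σ count * d^(L-1):
Powers of d = -A^2 - A^-2: d^2 = A^4 + 2 + A^-4; d^3 = -A^6 - 3*A^2 - 3*A^-2 - A^-6; d^4 = A^8 + 4*A^4 + 6 + 4*A^-4 + A^-8; d^5 = -A^10 - 5*A^6 - 10*A^2 - 10*A^-2 - 5*A^-6 - A^-10; d^6 = A^12 + 6*A^8 + 15*A^4 + 20 + 15*A^-4 + 6*A^-8 + A^-12.
  A^10 * (d^5) = -A^20 - 5*A^16 - 10*A^12 - 10*A^8 - 5*A^4 - 1
  A^8 * (10*d^4) = 10*A^16 + 40*A^12 + 60*A^8 + 40*A^4 + 10
  A^6 * (42*d^3 + 3*d^5) = -3*A^16 - 57*A^12 - 156*A^8 - 156*A^4 - 57 - 3*A^-4
  A^4 * (95*d^2 + 24*d^4 + d^6) = A^16 + 30*A^12 + 206*A^8 + 354*A^4 + 206 + 30*A^-4 + A^-8
  A^2 * (117*d + 86*d^3 + 7*d^5) = -7*A^12 - 121*A^8 - 445*A^4 - 445 - 121*A^-4 - 7*A^-8
  A^0 * (63 + 157*d^2 + 32*d^4) = 32*A^8 + 285*A^4 + 569 + 285*A^-4 + 32*A^-8
  A^-2 * (120*d + 87*d^3 + 3*d^5) = -3*A^8 - 102*A^4 - 411 - 411*A^-4 - 102*A^-8 - 3*A^-12
  A^-4 * (99*d^2 + 21*d^4) = 21*A^4 + 183 + 324*A^-4 + 183*A^-8 + 21*A^-12
  A^-6 * (43*d^3 + 2*d^5) = -2*A^4 - 53 - 149*A^-4 - 149*A^-8 - 53*A^-12 - 2*A^-16
  A^-8 * (10*d^4) = 10 + 40*A^-4 + 60*A^-8 + 40*A^-12 + 10*A^-16
  A^-10 * (d^5) = -1 - 5*A^-4 - 10*A^-8 - 10*A^-12 - 5*A^-16 - A^-20
Summing the groups: <K> = -A^20 + 3*A^16 - 4*A^12 + 8*A^8 - 10*A^4 + 10 - 10*A^-4 + 8*A^-8 - 5*A^-12 + 3*A^-16 - A^-20
Normalise by the writhe: (-A^3)^(-w) = (-A^3)^(-4) = A^-12, so f(A) = A^-12 * <K> = -A^8 + 3*A^4 - 4 + 8*A^-4 - 10*A^-8 + 10*A^-12 - 10*A^-16 + 8*A^-20 - 5*A^-24 + 3*A^-28 - A^-32.
Substitute A = t^(-1/4), i.e. A^e → t^(-e/4): V(t) = -t^8 + 3*t^7 - 5*t^6 + 8*t^5 - 10*t^4 + 10*t^3 - 10*t^2 + 8*t - 4 + 3*t^-1 - t^-2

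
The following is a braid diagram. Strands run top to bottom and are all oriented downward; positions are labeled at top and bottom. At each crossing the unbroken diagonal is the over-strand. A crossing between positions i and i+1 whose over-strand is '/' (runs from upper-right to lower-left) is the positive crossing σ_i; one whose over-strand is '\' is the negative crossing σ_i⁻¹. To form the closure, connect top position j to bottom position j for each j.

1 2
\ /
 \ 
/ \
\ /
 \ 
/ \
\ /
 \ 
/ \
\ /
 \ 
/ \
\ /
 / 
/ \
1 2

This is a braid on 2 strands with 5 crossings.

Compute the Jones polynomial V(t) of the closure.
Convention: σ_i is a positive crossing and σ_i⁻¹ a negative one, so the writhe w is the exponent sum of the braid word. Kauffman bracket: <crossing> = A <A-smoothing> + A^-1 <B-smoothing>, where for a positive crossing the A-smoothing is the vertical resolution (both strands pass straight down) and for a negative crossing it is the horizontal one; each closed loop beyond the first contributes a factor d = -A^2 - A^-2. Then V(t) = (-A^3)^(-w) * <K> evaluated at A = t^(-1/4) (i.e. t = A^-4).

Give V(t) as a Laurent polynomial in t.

Reading the diagram top to bottom ('/'-over between positions i,i+1 = s_i, '\'-over = s_i^-1): braid word = s1^-1 s1^-1 s1^-1 s1^-1 s1.
The presented braid s1^-1 s1^-1 s1^-1 s1^-1 s1 on 2 strands reduces by inverse Markov moves (closure unchanged at each step):
  Deconjugate: the word is γ·β·γ⁻¹ with γ = s1^-1 (prefix) and γ⁻¹ = s1 (suffix); strip both.
Reduced to β = s1^-1 s1^-1 s1^-1 on 2 strands, 3 crossings.
Compute on β:
Braid: s1^-1 s1^-1 s1^-1 on 2 strands, 3 crossings.
Writhe w = (#positive) - (#negative) = 0 - 3 = -3.
Enumerate smoothing states for the bracket polynomial. There are 2^3 = 8 states.
Each crossing splits two ways (0=vertical, 1=horizontal). The state's weight is A^(#A-smoothings - #B-smoothings) * d^(loops - 1).
  state 000: A-exp=-3, loops=2, term = A^-3 * d^1
  state 001: A-exp=-1, loops=1, term = A^-1 * d^0
  state 010: A-exp=-1, loops=1, term = A^-1 * d^0
  state 011: A-exp=+1, loops=2, term = A^1 * d^1
  state 100: A-exp=-1, loops=1, term = A^-1 * d^0
  state 101: A-exp=+1, loops=2, term = A^1 * d^1
  state 110: A-exp=+1, loops=2, term = A^1 * d^1
  state 111: A-exp=+3, loops=3, term = A^3 * d^2
Collect the terms by A-exponent (count of states per loop number):
Powers of d = -A^2 - A^-2: d^2 = A^4 + 2 + A^-4.
  A^3 * (d^2) = A^7 + 2*A^3 + A^-1
  A^1 * (3*d) = -3*A^3 - 3*A^-1
  A^-1 * (3) = 3*A^-1
  A^-3 * (d) = -A^-1 - A^-5
Summing the groups: <K> = A^7 - A^3 - A^-5
Normalise by the writhe: (-A^3)^(-w) = (-A^3)^(3) = -A^9, so f(A) = -A^9 * <K> = -A^16 + A^12 + A^4.
Substitute A = t^(-1/4), i.e. A^e → t^(-e/4): V(t) = t^-1 + t^-3 - t^-4

Answer: t^-1 + t^-3 - t^-4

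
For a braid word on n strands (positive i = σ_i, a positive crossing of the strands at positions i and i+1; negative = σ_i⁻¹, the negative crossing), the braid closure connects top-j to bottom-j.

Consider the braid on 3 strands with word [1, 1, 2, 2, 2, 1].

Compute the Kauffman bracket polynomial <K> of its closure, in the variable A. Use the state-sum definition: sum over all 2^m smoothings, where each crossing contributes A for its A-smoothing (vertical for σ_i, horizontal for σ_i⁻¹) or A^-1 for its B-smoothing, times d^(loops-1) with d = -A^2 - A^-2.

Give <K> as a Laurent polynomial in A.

Braid: s1 s1 s2 s2 s2 s1 on 3 strands, 6 crossings.
Writhe w = (#positive) - (#negative) = 6 - 0 = 6.
Computing the Kauffman bracket via state sum. There are 2^6 = 64 states.
Smooth each crossing (0=||, 1=⌣⌢); contribution A^(Σ sign_k(1-2s_k)) * d^(L-1).
Tabulate the states by total A-exponent and number of loops L (A-exp: L × count):
  A^6: L=3 ×1
  A^4: L=2 ×6
  A^2: L=1 ×9, L=3 ×6
  A^0: L=2 ×18, L=4 ×2
  A^-2: L=3 ×15
  A^-4: L=4 ×6
  A^-6: L=5 ×1
Each group contributes A^e * Σ count * d^(L-1):
Powers of d = -A^2 - A^-2: d^2 = A^4 + 2 + A^-4; d^3 = -A^6 - 3*A^2 - 3*A^-2 - A^-6; d^4 = A^8 + 4*A^4 + 6 + 4*A^-4 + A^-8.
  A^6 * (d^2) = A^10 + 2*A^6 + A^2
  A^4 * (6*d) = -6*A^6 - 6*A^2
  A^2 * (9 + 6*d^2) = 6*A^6 + 21*A^2 + 6*A^-2
  A^0 * (18*d + 2*d^3) = -2*A^6 - 24*A^2 - 24*A^-2 - 2*A^-6
  A^-2 * (15*d^2) = 15*A^2 + 30*A^-2 + 15*A^-6
  A^-4 * (6*d^3) = -6*A^2 - 18*A^-2 - 18*A^-6 - 6*A^-10
  A^-6 * (d^4) = A^2 + 4*A^-2 + 6*A^-6 + 4*A^-10 + A^-14
Summing the groups: <K> = A^10 + 2*A^2 - 2*A^-2 + A^-6 - 2*A^-10 + A^-14

Answer: A^10 + 2*A^2 - 2*A^-2 + A^-6 - 2*A^-10 + A^-14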